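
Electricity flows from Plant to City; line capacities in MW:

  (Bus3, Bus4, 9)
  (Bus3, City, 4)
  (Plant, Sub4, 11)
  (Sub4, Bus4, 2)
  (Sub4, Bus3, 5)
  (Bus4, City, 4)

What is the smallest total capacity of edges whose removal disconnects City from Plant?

7

Augment Plant→Sub4→Bus4→City: bottleneck 2, flow now 2.
Augment Plant→Sub4→Bus3→City: bottleneck 4, flow now 6.
Augment Plant→Sub4→Bus3→Bus4→City: bottleneck 1, flow now 7.
No augmenting path remains; maximum flow = 7.
By max-flow min-cut, the minimum cut capacity equals the max flow.
In the residual graph, reachable from Plant: {Plant, Sub4}.
Min-cut edges: Sub4→Bus4 (2), Sub4→Bus3 (5); capacity 2 + 5 = 7.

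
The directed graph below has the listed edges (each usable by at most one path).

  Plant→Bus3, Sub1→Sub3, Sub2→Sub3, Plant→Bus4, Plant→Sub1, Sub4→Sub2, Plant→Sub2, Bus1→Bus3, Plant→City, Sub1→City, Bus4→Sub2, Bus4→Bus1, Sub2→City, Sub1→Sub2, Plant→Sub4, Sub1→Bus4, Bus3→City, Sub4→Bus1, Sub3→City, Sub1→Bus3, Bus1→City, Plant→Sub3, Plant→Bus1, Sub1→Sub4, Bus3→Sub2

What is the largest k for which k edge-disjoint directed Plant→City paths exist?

6

Assign every edge capacity 1; by Menger, the answer equals the max flow.
Path Plant→City (+1); total 1.
Path Plant→Sub1→City (+1); total 2.
Path Plant→Sub2→City (+1); total 3.
Path Plant→Bus1→City (+1); total 4.
Path Plant→Bus3→City (+1); total 5.
Path Plant→Sub3→City (+1); total 6.
No residual Plant→City path; max flow = 6.
Certifying cut of size 6: {Bus1→City, Bus3→City, Plant→City, Plant→Sub1, Sub2→City, Sub3→City}.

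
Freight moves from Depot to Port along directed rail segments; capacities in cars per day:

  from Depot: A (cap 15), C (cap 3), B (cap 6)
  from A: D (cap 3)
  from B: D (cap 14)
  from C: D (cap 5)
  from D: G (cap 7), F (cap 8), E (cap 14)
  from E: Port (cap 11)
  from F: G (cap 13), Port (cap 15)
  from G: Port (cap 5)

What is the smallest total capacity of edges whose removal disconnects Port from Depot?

Augment Depot→A→D→E→Port: bottleneck 3, flow now 3.
Augment Depot→B→D→E→Port: bottleneck 6, flow now 9.
Augment Depot→C→D→E→Port: bottleneck 2, flow now 11.
Augment Depot→C→D→F→Port: bottleneck 1, flow now 12.
No augmenting path remains; maximum flow = 12.
By max-flow min-cut, the minimum cut capacity equals the max flow.
In the residual graph, reachable from Depot: {Depot, A}.
Min-cut edges: Depot→B (6), Depot→C (3), A→D (3); capacity 6 + 3 + 3 = 12.

12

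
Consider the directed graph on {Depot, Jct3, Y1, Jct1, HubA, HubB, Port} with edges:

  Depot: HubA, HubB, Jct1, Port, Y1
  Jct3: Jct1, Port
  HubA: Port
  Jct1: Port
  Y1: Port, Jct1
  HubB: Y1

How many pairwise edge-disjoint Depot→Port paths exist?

Assign every edge capacity 1; by Menger, the answer equals the max flow.
Path Depot→Port (+1); total 1.
Path Depot→Y1→Port (+1); total 2.
Path Depot→Jct1→Port (+1); total 3.
Path Depot→HubA→Port (+1); total 4.
No residual Depot→Port path; max flow = 4.
Certifying cut of size 4: {Depot→HubA, Depot→Port, Jct1→Port, Y1→Port}.

4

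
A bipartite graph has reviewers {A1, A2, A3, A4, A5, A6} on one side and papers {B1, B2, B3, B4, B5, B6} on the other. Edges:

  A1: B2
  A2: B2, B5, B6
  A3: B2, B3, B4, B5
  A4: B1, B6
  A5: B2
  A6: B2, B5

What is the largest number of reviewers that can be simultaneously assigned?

Unit-capacity flow: source→left, listed edges, right→sink; max matching = max flow.
Augmenting path A1→B2 (+1); matched 1.
Augmenting path A2→B5 (+1); matched 2.
Augmenting path A3→B3 (+1); matched 3.
Augmenting path A4→B1 (+1); matched 4.
Augmenting path A6→B5→A2→B6 (+1); matched 5.
No augmenting path remains; maximum matching = 5.
König certificate: {A2, A3, A4, A6, B2} is a vertex cover of size 5 (every listed pair touches it), so no matching can be larger.

5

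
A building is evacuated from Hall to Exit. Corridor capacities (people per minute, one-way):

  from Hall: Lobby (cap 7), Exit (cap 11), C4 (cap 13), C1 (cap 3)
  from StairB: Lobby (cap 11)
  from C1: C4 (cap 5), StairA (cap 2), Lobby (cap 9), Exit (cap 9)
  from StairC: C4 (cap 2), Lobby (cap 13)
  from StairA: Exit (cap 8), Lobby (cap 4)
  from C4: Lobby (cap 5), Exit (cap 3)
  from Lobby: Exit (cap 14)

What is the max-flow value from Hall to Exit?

29

Augment Hall→Exit: bottleneck 11, flow now 11.
Augment Hall→C1→Exit: bottleneck 3, flow now 14.
Augment Hall→C4→Exit: bottleneck 3, flow now 17.
Augment Hall→Lobby→Exit: bottleneck 7, flow now 24.
Augment Hall→C4→Lobby→Exit: bottleneck 5, flow now 29.
No augmenting path remains; maximum flow = 29.
In the residual graph, reachable from Hall: {Hall, C4}.
Min-cut edges: Hall→C1 (3), Hall→Lobby (7), Hall→Exit (11), C4→Lobby (5), C4→Exit (3); capacity 3 + 7 + 11 + 5 + 3 = 29.
This cut is saturated, so no flow can exceed 29.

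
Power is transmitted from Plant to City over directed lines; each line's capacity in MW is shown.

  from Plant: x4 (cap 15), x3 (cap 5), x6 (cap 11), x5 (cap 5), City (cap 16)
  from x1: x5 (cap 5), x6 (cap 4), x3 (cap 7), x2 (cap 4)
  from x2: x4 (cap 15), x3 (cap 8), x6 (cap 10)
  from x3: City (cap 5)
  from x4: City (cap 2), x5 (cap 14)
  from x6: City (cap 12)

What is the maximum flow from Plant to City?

34

Augment Plant→City: bottleneck 16, flow now 16.
Augment Plant→x3→City: bottleneck 5, flow now 21.
Augment Plant→x4→City: bottleneck 2, flow now 23.
Augment Plant→x6→City: bottleneck 11, flow now 34.
No augmenting path remains; maximum flow = 34.
In the residual graph, reachable from Plant: {Plant, x4, x5}.
Min-cut edges: Plant→x3 (5), Plant→x6 (11), Plant→City (16), x4→City (2); capacity 5 + 11 + 16 + 2 = 34.
This cut is saturated, so no flow can exceed 34.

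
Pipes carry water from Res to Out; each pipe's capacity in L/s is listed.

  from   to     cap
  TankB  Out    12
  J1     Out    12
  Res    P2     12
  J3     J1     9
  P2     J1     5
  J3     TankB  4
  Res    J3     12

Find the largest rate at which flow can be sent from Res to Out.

Augment Res→J3→J1→Out: bottleneck 9, flow now 9.
Augment Res→J3→TankB→Out: bottleneck 3, flow now 12.
Augment Res→P2→J1→Out: bottleneck 3, flow now 15.
Augment Res→P2→J1→J3→TankB→Out: bottleneck 1, flow now 16. (uses reverse residual edge)
No augmenting path remains; maximum flow = 16.
In the residual graph, reachable from Res: {Res, J3, P2, J1}.
Min-cut edges: J3→TankB (4), J1→Out (12); capacity 4 + 12 = 16.
This cut is saturated, so no flow can exceed 16.

16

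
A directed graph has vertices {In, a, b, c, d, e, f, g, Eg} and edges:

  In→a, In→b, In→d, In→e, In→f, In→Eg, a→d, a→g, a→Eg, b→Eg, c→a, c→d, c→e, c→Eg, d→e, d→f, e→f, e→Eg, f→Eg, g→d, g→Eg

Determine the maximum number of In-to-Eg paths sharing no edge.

5

Assign every edge capacity 1; by Menger, the answer equals the max flow.
Path In→Eg (+1); total 1.
Path In→a→Eg (+1); total 2.
Path In→b→Eg (+1); total 3.
Path In→e→Eg (+1); total 4.
Path In→f→Eg (+1); total 5.
No residual In→Eg path; max flow = 5.
Certifying cut of size 5: {In→Eg, In→a, In→b, e→Eg, f→Eg}.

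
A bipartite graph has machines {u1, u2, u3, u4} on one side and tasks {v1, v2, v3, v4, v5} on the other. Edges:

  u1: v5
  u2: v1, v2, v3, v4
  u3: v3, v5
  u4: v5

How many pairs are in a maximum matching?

Unit-capacity flow: source→left, listed edges, right→sink; max matching = max flow.
Augmenting path u1→v5 (+1); matched 1.
Augmenting path u2→v1 (+1); matched 2.
Augmenting path u3→v3 (+1); matched 3.
No augmenting path remains; maximum matching = 3.
König certificate: {u2, u3, v5} is a vertex cover of size 3 (every listed pair touches it), so no matching can be larger.

3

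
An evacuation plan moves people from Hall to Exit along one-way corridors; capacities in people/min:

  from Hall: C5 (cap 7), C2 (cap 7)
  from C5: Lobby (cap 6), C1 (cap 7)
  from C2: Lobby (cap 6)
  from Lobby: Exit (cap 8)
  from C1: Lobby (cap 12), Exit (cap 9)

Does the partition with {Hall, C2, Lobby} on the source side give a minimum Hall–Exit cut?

No — its capacity is 15, but the minimum cut has capacity 13.

Given cut capacity: 7 + 8 = 15.
Augment Hall→C5→Lobby→Exit: bottleneck 6, flow now 6.
Augment Hall→C5→C1→Exit: bottleneck 1, flow now 7.
Augment Hall→C2→Lobby→Exit: bottleneck 2, flow now 9.
Augment Hall→C2→Lobby→C5→C1→Exit: bottleneck 4, flow now 13. (uses reverse residual edge)
No augmenting path remains; maximum flow = 13.
In the residual graph, reachable from Hall: {Hall, C2}.
Min-cut edges: Hall→C5 (7), C2→Lobby (6); capacity 7 + 6 = 13.
Cut capacity 15 exceeds the max flow 13, so it is not minimum.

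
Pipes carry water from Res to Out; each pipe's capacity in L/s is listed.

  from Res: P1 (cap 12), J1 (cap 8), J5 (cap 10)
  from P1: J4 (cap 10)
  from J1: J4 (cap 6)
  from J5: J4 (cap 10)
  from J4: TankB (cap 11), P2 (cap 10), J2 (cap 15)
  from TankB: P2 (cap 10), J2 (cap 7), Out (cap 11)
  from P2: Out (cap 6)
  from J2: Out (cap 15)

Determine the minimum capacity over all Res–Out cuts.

Augment Res→P1→J4→TankB→Out: bottleneck 10, flow now 10.
Augment Res→J1→J4→TankB→Out: bottleneck 1, flow now 11.
Augment Res→J1→J4→P2→Out: bottleneck 5, flow now 16.
Augment Res→J5→J4→P2→Out: bottleneck 1, flow now 17.
Augment Res→J5→J4→J2→Out: bottleneck 9, flow now 26.
No augmenting path remains; maximum flow = 26.
By max-flow min-cut, the minimum cut capacity equals the max flow.
In the residual graph, reachable from Res: {Res, P1, J1}.
Min-cut edges: Res→J5 (10), P1→J4 (10), J1→J4 (6); capacity 10 + 10 + 6 = 26.

26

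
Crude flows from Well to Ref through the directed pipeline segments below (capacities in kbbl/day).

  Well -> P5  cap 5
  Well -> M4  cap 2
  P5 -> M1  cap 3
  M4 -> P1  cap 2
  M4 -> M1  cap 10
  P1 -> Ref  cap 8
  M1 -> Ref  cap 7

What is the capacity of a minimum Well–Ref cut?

5

Augment Well→P5→M1→Ref: bottleneck 3, flow now 3.
Augment Well→M4→P1→Ref: bottleneck 2, flow now 5.
No augmenting path remains; maximum flow = 5.
By max-flow min-cut, the minimum cut capacity equals the max flow.
In the residual graph, reachable from Well: {Well, P5}.
Min-cut edges: Well→M4 (2), P5→M1 (3); capacity 2 + 3 = 5.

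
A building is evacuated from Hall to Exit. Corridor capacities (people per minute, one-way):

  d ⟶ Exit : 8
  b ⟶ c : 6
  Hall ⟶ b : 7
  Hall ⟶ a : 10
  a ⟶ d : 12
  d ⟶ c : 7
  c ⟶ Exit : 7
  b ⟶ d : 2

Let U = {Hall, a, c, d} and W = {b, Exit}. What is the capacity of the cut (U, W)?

22

Edges leaving {Hall, a, c, d}: Hall→b (7), c→Exit (7), d→Exit (8).
Cut capacity = 7 + 7 + 8 = 22.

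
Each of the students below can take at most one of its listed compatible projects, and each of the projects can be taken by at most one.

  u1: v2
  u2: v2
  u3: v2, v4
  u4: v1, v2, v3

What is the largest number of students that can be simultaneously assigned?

3

Unit-capacity flow: source→left, listed edges, right→sink; max matching = max flow.
Augmenting path u1→v2 (+1); matched 1.
Augmenting path u3→v4 (+1); matched 2.
Augmenting path u4→v1 (+1); matched 3.
No augmenting path remains; maximum matching = 3.
König certificate: {u3, u4, v2} is a vertex cover of size 3 (every listed pair touches it), so no matching can be larger.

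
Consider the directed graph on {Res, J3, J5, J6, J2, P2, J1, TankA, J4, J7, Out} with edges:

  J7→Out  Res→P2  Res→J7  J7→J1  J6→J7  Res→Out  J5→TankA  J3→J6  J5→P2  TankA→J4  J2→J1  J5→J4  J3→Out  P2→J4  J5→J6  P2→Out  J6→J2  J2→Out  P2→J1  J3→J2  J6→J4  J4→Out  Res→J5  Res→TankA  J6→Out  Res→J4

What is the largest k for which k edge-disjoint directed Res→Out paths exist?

Assign every edge capacity 1; by Menger, the answer equals the max flow.
Path Res→Out (+1); total 1.
Path Res→P2→Out (+1); total 2.
Path Res→J4→Out (+1); total 3.
Path Res→J7→Out (+1); total 4.
Path Res→J5→J6→Out (+1); total 5.
No residual Res→Out path; max flow = 5.
Certifying cut of size 5: {J4→Out, Res→J5, Res→J7, Res→Out, Res→P2}.

5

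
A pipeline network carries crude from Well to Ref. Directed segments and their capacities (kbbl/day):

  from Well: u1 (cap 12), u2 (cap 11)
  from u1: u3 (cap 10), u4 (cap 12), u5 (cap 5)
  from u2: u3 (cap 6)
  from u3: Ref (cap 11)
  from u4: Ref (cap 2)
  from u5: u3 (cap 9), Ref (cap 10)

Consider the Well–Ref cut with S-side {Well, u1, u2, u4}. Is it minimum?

No — its capacity is 23, but the minimum cut has capacity 18.

Given cut capacity: 10 + 5 + 6 + 2 = 23.
Augment Well→u1→u3→Ref: bottleneck 10, flow now 10.
Augment Well→u1→u4→Ref: bottleneck 2, flow now 12.
Augment Well→u2→u3→Ref: bottleneck 1, flow now 13.
Augment Well→u2→u3→u1→u5→Ref: bottleneck 5, flow now 18. (uses reverse residual edge)
No augmenting path remains; maximum flow = 18.
In the residual graph, reachable from Well: {Well, u2}.
Min-cut edges: Well→u1 (12), u2→u3 (6); capacity 12 + 6 = 18.
Cut capacity 23 exceeds the max flow 18, so it is not minimum.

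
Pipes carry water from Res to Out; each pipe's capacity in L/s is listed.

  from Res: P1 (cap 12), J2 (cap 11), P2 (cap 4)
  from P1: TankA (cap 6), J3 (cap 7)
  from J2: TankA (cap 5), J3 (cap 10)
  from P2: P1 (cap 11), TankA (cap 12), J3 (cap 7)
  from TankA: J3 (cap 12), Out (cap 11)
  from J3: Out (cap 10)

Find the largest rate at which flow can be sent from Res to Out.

Augment Res→P1→TankA→Out: bottleneck 6, flow now 6.
Augment Res→P1→J3→Out: bottleneck 6, flow now 12.
Augment Res→J2→TankA→Out: bottleneck 5, flow now 17.
Augment Res→J2→J3→Out: bottleneck 4, flow now 21.
No augmenting path remains; maximum flow = 21.
In the residual graph, reachable from Res: {Res, P1, J2, P2, TankA, J3}.
Min-cut edges: TankA→Out (11), J3→Out (10); capacity 11 + 10 = 21.
This cut is saturated, so no flow can exceed 21.

21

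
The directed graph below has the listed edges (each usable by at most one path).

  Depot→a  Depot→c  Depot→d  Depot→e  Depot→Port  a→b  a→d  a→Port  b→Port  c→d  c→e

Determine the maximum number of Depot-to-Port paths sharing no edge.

2

Assign every edge capacity 1; by Menger, the answer equals the max flow.
Path Depot→Port (+1); total 1.
Path Depot→a→Port (+1); total 2.
No residual Depot→Port path; max flow = 2.
Certifying cut of size 2: {Depot→Port, Depot→a}.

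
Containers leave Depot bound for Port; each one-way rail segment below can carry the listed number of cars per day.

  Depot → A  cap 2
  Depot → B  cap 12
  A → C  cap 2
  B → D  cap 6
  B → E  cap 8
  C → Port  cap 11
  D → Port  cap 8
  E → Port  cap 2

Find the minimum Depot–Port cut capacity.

Augment Depot→A→C→Port: bottleneck 2, flow now 2.
Augment Depot→B→D→Port: bottleneck 6, flow now 8.
Augment Depot→B→E→Port: bottleneck 2, flow now 10.
No augmenting path remains; maximum flow = 10.
By max-flow min-cut, the minimum cut capacity equals the max flow.
In the residual graph, reachable from Depot: {Depot, B, E}.
Min-cut edges: Depot→A (2), B→D (6), E→Port (2); capacity 2 + 6 + 2 = 10.

10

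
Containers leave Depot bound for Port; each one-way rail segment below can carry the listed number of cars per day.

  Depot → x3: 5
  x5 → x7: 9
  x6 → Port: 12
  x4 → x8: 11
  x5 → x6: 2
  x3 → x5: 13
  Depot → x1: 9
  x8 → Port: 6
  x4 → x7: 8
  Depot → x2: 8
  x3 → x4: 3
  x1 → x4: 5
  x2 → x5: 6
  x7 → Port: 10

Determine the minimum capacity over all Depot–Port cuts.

Augment Depot→x1→x4→x7→Port: bottleneck 5, flow now 5.
Augment Depot→x2→x5→x6→Port: bottleneck 2, flow now 7.
Augment Depot→x2→x5→x7→Port: bottleneck 4, flow now 11.
Augment Depot→x3→x4→x7→Port: bottleneck 1, flow now 12.
Augment Depot→x3→x4→x8→Port: bottleneck 2, flow now 14.
Augment Depot→x3→x5→x7→x4→x8→Port: bottleneck 2, flow now 16. (uses reverse residual edge)
No augmenting path remains; maximum flow = 16.
By max-flow min-cut, the minimum cut capacity equals the max flow.
In the residual graph, reachable from Depot: {Depot, x1, x2}.
Min-cut edges: Depot→x3 (5), x1→x4 (5), x2→x5 (6); capacity 5 + 5 + 6 = 16.

16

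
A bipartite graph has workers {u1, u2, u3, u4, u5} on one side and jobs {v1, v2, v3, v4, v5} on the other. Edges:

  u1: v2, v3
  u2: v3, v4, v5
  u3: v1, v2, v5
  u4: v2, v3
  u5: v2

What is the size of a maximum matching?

4

Unit-capacity flow: source→left, listed edges, right→sink; max matching = max flow.
Augmenting path u1→v2 (+1); matched 1.
Augmenting path u2→v3 (+1); matched 2.
Augmenting path u3→v1 (+1); matched 3.
Augmenting path u4→v3→u2→v4 (+1); matched 4.
No augmenting path remains; maximum matching = 4.
König certificate: {u2, u3, v2, v3} is a vertex cover of size 4 (every listed pair touches it), so no matching can be larger.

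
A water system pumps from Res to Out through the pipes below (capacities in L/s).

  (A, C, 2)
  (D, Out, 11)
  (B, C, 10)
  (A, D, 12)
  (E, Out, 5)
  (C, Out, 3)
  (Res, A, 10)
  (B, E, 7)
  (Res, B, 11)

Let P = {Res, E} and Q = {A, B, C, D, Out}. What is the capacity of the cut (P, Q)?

Edges leaving {Res, E}: Res→A (10), Res→B (11), E→Out (5).
Cut capacity = 10 + 11 + 5 = 26.

26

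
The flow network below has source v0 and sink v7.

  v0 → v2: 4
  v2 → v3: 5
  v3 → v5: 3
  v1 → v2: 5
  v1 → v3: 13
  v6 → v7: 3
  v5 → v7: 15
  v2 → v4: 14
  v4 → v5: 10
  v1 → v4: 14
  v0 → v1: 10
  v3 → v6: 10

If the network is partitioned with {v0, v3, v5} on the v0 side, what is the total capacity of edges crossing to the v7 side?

Edges leaving {v0, v3, v5}: v0→v1 (10), v0→v2 (4), v3→v6 (10), v5→v7 (15).
Cut capacity = 10 + 4 + 10 + 15 = 39.

39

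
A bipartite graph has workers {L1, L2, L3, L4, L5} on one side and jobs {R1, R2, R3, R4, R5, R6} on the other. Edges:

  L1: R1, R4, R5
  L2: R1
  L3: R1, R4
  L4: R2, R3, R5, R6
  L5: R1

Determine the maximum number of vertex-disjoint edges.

4

Unit-capacity flow: source→left, listed edges, right→sink; max matching = max flow.
Augmenting path L1→R1 (+1); matched 1.
Augmenting path L3→R4 (+1); matched 2.
Augmenting path L4→R2 (+1); matched 3.
Augmenting path L2→R1→L1→R5 (+1); matched 4.
No augmenting path remains; maximum matching = 4.
König certificate: {L1, L3, L4, R1} is a vertex cover of size 4 (every listed pair touches it), so no matching can be larger.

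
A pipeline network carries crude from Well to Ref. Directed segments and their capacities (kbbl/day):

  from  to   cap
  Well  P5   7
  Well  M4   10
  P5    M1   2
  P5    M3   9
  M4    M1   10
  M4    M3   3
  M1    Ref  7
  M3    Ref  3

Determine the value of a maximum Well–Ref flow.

10

Augment Well→P5→M1→Ref: bottleneck 2, flow now 2.
Augment Well→P5→M3→Ref: bottleneck 3, flow now 5.
Augment Well→M4→M1→Ref: bottleneck 5, flow now 10.
No augmenting path remains; maximum flow = 10.
In the residual graph, reachable from Well: {Well, P5, M4, M1, M3}.
Min-cut edges: M1→Ref (7), M3→Ref (3); capacity 7 + 3 = 10.
This cut is saturated, so no flow can exceed 10.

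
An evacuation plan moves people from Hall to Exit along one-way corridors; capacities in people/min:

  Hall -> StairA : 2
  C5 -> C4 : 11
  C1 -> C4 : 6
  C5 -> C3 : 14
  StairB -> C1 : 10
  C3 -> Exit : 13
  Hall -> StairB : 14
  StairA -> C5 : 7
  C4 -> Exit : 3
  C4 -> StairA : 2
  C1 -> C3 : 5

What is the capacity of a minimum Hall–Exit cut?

Augment Hall→StairB→C1→C3→Exit: bottleneck 5, flow now 5.
Augment Hall→StairB→C1→C4→Exit: bottleneck 3, flow now 8.
Augment Hall→StairA→C5→C3→Exit: bottleneck 2, flow now 10.
Augment Hall→StairB→C1→C4→StairA→C5→C3→Exit: bottleneck 2, flow now 12.
No augmenting path remains; maximum flow = 12.
By max-flow min-cut, the minimum cut capacity equals the max flow.
In the residual graph, reachable from Hall: {Hall, StairB}.
Min-cut edges: Hall→StairA (2), StairB→C1 (10); capacity 2 + 10 = 12.

12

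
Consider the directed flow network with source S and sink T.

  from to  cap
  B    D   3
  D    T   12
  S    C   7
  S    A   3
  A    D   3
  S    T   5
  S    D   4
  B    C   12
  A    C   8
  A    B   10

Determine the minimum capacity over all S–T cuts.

Augment S→T: bottleneck 5, flow now 5.
Augment S→D→T: bottleneck 4, flow now 9.
Augment S→A→D→T: bottleneck 3, flow now 12.
No augmenting path remains; maximum flow = 12.
By max-flow min-cut, the minimum cut capacity equals the max flow.
In the residual graph, reachable from S: {S, C}.
Min-cut edges: S→A (3), S→D (4), S→T (5); capacity 3 + 4 + 5 = 12.

12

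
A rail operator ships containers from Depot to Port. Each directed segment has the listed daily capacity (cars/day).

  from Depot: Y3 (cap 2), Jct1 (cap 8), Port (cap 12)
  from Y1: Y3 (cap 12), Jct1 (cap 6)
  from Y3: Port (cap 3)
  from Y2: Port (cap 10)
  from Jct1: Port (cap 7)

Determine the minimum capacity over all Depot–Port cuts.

21

Augment Depot→Port: bottleneck 12, flow now 12.
Augment Depot→Y3→Port: bottleneck 2, flow now 14.
Augment Depot→Jct1→Port: bottleneck 7, flow now 21.
No augmenting path remains; maximum flow = 21.
By max-flow min-cut, the minimum cut capacity equals the max flow.
In the residual graph, reachable from Depot: {Depot, Jct1}.
Min-cut edges: Depot→Y3 (2), Depot→Port (12), Jct1→Port (7); capacity 2 + 12 + 7 = 21.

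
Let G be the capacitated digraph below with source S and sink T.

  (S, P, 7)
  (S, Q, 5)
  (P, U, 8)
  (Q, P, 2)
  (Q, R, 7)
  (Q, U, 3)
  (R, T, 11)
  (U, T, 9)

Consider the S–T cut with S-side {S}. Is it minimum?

Given cut capacity: 7 + 5 = 12.
Augment S→P→U→T: bottleneck 7, flow now 7.
Augment S→Q→R→T: bottleneck 5, flow now 12.
No augmenting path remains; maximum flow = 12.
Cut capacity 12 equals the max flow, so it is a minimum cut.

Yes — it is a minimum cut (capacity 12).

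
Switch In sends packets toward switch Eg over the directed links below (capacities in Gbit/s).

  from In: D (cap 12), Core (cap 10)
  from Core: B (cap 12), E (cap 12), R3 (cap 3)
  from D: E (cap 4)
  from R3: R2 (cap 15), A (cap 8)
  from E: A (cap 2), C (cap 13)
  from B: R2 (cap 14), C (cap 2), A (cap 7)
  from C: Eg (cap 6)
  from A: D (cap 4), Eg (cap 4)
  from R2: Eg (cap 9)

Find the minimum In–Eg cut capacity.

14

Augment In→Core→R3→A→Eg: bottleneck 3, flow now 3.
Augment In→Core→E→C→Eg: bottleneck 6, flow now 9.
Augment In→Core→E→A→Eg: bottleneck 1, flow now 10.
Augment In→D→E→Core→B→R2→Eg: bottleneck 4, flow now 14. (uses reverse residual edge)
No augmenting path remains; maximum flow = 14.
By max-flow min-cut, the minimum cut capacity equals the max flow.
In the residual graph, reachable from In: {In, D}.
Min-cut edges: In→Core (10), D→E (4); capacity 10 + 4 = 14.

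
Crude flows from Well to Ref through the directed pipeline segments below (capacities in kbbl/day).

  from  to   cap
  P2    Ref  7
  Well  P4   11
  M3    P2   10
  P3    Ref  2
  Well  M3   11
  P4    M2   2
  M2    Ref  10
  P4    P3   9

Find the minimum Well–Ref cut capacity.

11

Augment Well→P4→P3→Ref: bottleneck 2, flow now 2.
Augment Well→P4→M2→Ref: bottleneck 2, flow now 4.
Augment Well→M3→P2→Ref: bottleneck 7, flow now 11.
No augmenting path remains; maximum flow = 11.
By max-flow min-cut, the minimum cut capacity equals the max flow.
In the residual graph, reachable from Well: {Well, P4, M3, P3, P2}.
Min-cut edges: P4→M2 (2), P3→Ref (2), P2→Ref (7); capacity 2 + 2 + 7 = 11.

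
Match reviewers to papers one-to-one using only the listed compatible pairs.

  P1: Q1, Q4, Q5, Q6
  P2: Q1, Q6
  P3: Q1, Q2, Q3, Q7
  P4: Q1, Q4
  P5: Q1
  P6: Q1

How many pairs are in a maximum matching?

5

Unit-capacity flow: source→left, listed edges, right→sink; max matching = max flow.
Augmenting path P1→Q1 (+1); matched 1.
Augmenting path P2→Q6 (+1); matched 2.
Augmenting path P3→Q2 (+1); matched 3.
Augmenting path P4→Q4 (+1); matched 4.
Augmenting path P5→Q1→P1→Q5 (+1); matched 5.
No augmenting path remains; maximum matching = 5.
König certificate: {P1, P2, P3, P4, Q1} is a vertex cover of size 5 (every listed pair touches it), so no matching can be larger.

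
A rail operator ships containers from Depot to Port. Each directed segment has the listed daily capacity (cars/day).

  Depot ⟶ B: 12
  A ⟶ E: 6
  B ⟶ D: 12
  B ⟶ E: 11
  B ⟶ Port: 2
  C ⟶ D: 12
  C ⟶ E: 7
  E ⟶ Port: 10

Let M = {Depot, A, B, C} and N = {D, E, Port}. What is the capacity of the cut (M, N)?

50

Edges leaving {Depot, A, B, C}: A→E (6), B→D (12), B→E (11), B→Port (2), C→D (12), C→E (7).
Cut capacity = 6 + 12 + 11 + 2 + 12 + 7 = 50.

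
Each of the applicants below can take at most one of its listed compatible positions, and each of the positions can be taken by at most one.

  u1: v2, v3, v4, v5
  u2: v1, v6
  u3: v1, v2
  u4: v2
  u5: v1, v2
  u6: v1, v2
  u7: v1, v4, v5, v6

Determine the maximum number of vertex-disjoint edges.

5

Unit-capacity flow: source→left, listed edges, right→sink; max matching = max flow.
Augmenting path u1→v2 (+1); matched 1.
Augmenting path u2→v1 (+1); matched 2.
Augmenting path u7→v4 (+1); matched 3.
Augmenting path u3→v1→u2→v6 (+1); matched 4.
Augmenting path u4→v2→u1→v3 (+1); matched 5.
No augmenting path remains; maximum matching = 5.
König certificate: {u1, u2, u7, v1, v2} is a vertex cover of size 5 (every listed pair touches it), so no matching can be larger.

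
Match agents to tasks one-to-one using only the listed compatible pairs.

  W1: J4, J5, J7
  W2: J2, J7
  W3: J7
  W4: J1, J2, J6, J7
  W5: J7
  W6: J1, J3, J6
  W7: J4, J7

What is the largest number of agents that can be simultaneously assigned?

Unit-capacity flow: source→left, listed edges, right→sink; max matching = max flow.
Augmenting path W1→J4 (+1); matched 1.
Augmenting path W2→J2 (+1); matched 2.
Augmenting path W3→J7 (+1); matched 3.
Augmenting path W4→J1 (+1); matched 4.
Augmenting path W6→J3 (+1); matched 5.
Augmenting path W7→J4→W1→J5 (+1); matched 6.
No augmenting path remains; maximum matching = 6.
König certificate: {W1, W2, W4, W6, W7, J7} is a vertex cover of size 6 (every listed pair touches it), so no matching can be larger.

6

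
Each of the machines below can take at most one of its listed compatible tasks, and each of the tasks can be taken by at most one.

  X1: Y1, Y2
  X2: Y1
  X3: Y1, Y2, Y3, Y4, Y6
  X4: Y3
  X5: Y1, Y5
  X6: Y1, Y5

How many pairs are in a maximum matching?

5

Unit-capacity flow: source→left, listed edges, right→sink; max matching = max flow.
Augmenting path X1→Y1 (+1); matched 1.
Augmenting path X3→Y2 (+1); matched 2.
Augmenting path X4→Y3 (+1); matched 3.
Augmenting path X5→Y5 (+1); matched 4.
Augmenting path X2→Y1→X1→Y2→X3→Y4 (+1); matched 5.
No augmenting path remains; maximum matching = 5.
König certificate: {X1, X3, X4, Y1, Y5} is a vertex cover of size 5 (every listed pair touches it), so no matching can be larger.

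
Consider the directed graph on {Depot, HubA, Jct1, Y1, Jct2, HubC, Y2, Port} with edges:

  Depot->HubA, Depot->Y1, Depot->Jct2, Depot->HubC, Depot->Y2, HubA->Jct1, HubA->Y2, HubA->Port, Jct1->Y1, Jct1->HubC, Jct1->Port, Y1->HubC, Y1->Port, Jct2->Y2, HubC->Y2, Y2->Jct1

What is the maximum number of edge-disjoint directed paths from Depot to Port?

Assign every edge capacity 1; by Menger, the answer equals the max flow.
Path Depot→HubA→Port (+1); total 1.
Path Depot→Y1→Port (+1); total 2.
Path Depot→Y2→Jct1→Port (+1); total 3.
No residual Depot→Port path; max flow = 3.
Certifying cut of size 3: {Depot→HubA, Depot→Y1, Y2→Jct1}.

3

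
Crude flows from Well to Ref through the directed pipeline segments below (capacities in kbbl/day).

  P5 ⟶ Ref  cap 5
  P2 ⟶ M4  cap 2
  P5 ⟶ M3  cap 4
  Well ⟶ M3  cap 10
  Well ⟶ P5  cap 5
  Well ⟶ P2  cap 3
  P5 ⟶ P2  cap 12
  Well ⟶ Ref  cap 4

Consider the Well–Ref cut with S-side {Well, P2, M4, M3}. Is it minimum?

Yes — it is a minimum cut (capacity 9).

Given cut capacity: 5 + 4 = 9.
Augment Well→Ref: bottleneck 4, flow now 4.
Augment Well→P5→Ref: bottleneck 5, flow now 9.
No augmenting path remains; maximum flow = 9.
Cut capacity 9 equals the max flow, so it is a minimum cut.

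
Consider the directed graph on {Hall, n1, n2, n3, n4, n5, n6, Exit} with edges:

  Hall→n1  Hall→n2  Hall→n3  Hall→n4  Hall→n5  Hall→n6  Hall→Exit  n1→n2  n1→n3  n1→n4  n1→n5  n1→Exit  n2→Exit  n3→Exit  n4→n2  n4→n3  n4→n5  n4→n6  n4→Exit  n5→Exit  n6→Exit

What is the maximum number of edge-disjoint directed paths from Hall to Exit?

7

Assign every edge capacity 1; by Menger, the answer equals the max flow.
Path Hall→Exit (+1); total 1.
Path Hall→n1→Exit (+1); total 2.
Path Hall→n2→Exit (+1); total 3.
Path Hall→n3→Exit (+1); total 4.
Path Hall→n4→Exit (+1); total 5.
Path Hall→n5→Exit (+1); total 6.
Path Hall→n6→Exit (+1); total 7.
No residual Hall→Exit path; max flow = 7.
Certifying cut of size 7: {Hall→Exit, Hall→n1, Hall→n2, Hall→n3, Hall→n4, Hall→n5, Hall→n6}.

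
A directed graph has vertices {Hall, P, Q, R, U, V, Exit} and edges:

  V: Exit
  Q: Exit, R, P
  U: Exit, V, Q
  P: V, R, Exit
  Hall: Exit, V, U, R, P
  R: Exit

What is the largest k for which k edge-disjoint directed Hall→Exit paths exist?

5

Assign every edge capacity 1; by Menger, the answer equals the max flow.
Path Hall→Exit (+1); total 1.
Path Hall→P→Exit (+1); total 2.
Path Hall→R→Exit (+1); total 3.
Path Hall→U→Exit (+1); total 4.
Path Hall→V→Exit (+1); total 5.
No residual Hall→Exit path; max flow = 5.
Certifying cut of size 5: {Hall→Exit, Hall→P, Hall→R, Hall→U, Hall→V}.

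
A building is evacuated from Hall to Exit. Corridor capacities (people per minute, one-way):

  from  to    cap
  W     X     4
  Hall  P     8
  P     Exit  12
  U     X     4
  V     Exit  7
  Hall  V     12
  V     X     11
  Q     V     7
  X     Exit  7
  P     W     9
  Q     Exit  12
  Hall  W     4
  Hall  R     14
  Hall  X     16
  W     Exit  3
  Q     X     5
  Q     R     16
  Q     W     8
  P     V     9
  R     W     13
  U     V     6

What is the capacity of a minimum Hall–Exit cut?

Augment Hall→P→Exit: bottleneck 8, flow now 8.
Augment Hall→V→Exit: bottleneck 7, flow now 15.
Augment Hall→W→Exit: bottleneck 3, flow now 18.
Augment Hall→X→Exit: bottleneck 7, flow now 25.
No augmenting path remains; maximum flow = 25.
By max-flow min-cut, the minimum cut capacity equals the max flow.
In the residual graph, reachable from Hall: {Hall, R, V, W, X}.
Min-cut edges: Hall→P (8), V→Exit (7), W→Exit (3), X→Exit (7); capacity 8 + 7 + 3 + 7 = 25.

25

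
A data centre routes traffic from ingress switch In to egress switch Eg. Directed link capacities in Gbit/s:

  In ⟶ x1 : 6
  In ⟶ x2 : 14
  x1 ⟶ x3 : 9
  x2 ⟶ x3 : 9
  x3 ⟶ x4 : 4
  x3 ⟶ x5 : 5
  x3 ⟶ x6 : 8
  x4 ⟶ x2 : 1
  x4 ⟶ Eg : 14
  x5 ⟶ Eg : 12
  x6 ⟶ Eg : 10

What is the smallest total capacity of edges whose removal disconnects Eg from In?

Augment In→x1→x3→x4→Eg: bottleneck 4, flow now 4.
Augment In→x1→x3→x5→Eg: bottleneck 2, flow now 6.
Augment In→x2→x3→x5→Eg: bottleneck 3, flow now 9.
Augment In→x2→x3→x6→Eg: bottleneck 6, flow now 15.
No augmenting path remains; maximum flow = 15.
By max-flow min-cut, the minimum cut capacity equals the max flow.
In the residual graph, reachable from In: {In, x2}.
Min-cut edges: In→x1 (6), x2→x3 (9); capacity 6 + 9 = 15.

15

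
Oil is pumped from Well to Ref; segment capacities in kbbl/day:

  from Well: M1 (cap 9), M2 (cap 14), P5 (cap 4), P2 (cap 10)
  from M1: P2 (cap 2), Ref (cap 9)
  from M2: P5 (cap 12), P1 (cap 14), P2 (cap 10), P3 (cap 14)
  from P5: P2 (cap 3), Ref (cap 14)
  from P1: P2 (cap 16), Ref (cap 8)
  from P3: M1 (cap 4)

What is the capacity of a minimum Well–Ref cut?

Augment Well→M1→Ref: bottleneck 9, flow now 9.
Augment Well→P5→Ref: bottleneck 4, flow now 13.
Augment Well→M2→P5→Ref: bottleneck 10, flow now 23.
Augment Well→M2→P1→Ref: bottleneck 4, flow now 27.
No augmenting path remains; maximum flow = 27.
By max-flow min-cut, the minimum cut capacity equals the max flow.
In the residual graph, reachable from Well: {Well, P2}.
Min-cut edges: Well→M1 (9), Well→M2 (14), Well→P5 (4); capacity 9 + 14 + 4 = 27.

27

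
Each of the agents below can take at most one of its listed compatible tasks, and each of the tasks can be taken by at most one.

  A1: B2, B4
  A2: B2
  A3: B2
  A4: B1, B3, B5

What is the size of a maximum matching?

3

Unit-capacity flow: source→left, listed edges, right→sink; max matching = max flow.
Augmenting path A1→B2 (+1); matched 1.
Augmenting path A4→B1 (+1); matched 2.
Augmenting path A2→B2→A1→B4 (+1); matched 3.
No augmenting path remains; maximum matching = 3.
König certificate: {A1, A4, B2} is a vertex cover of size 3 (every listed pair touches it), so no matching can be larger.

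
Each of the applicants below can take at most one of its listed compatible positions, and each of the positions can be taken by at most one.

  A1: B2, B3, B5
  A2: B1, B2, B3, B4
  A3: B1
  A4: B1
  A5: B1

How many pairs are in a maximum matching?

3

Unit-capacity flow: source→left, listed edges, right→sink; max matching = max flow.
Augmenting path A1→B2 (+1); matched 1.
Augmenting path A2→B1 (+1); matched 2.
Augmenting path A3→B1→A2→B3 (+1); matched 3.
No augmenting path remains; maximum matching = 3.
König certificate: {A1, A2, B1} is a vertex cover of size 3 (every listed pair touches it), so no matching can be larger.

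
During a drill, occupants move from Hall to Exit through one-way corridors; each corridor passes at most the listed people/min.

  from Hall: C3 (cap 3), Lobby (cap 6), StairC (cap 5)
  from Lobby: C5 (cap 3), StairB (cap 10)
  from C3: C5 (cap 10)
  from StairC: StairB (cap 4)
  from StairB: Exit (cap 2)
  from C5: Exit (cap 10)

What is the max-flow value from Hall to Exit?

8

Augment Hall→Lobby→StairB→Exit: bottleneck 2, flow now 2.
Augment Hall→Lobby→C5→Exit: bottleneck 3, flow now 5.
Augment Hall→C3→C5→Exit: bottleneck 3, flow now 8.
No augmenting path remains; maximum flow = 8.
In the residual graph, reachable from Hall: {Hall, Lobby, StairC, StairB}.
Min-cut edges: Hall→C3 (3), Lobby→C5 (3), StairB→Exit (2); capacity 3 + 3 + 2 = 8.
This cut is saturated, so no flow can exceed 8.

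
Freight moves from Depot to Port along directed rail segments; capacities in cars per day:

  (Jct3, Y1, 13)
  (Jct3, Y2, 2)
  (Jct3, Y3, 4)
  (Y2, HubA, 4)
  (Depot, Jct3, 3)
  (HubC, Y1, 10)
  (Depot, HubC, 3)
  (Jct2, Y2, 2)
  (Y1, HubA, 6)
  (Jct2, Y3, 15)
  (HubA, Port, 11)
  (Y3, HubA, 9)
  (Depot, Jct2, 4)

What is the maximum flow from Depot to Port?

10

Augment Depot→HubC→Y1→HubA→Port: bottleneck 3, flow now 3.
Augment Depot→Jct2→Y2→HubA→Port: bottleneck 2, flow now 5.
Augment Depot→Jct2→Y3→HubA→Port: bottleneck 2, flow now 7.
Augment Depot→Jct3→Y2→HubA→Port: bottleneck 2, flow now 9.
Augment Depot→Jct3→Y1→HubA→Port: bottleneck 1, flow now 10.
No augmenting path remains; maximum flow = 10.
In the residual graph, reachable from Depot: {Depot}.
Min-cut edges: Depot→HubC (3), Depot→Jct2 (4), Depot→Jct3 (3); capacity 3 + 4 + 3 = 10.
This cut is saturated, so no flow can exceed 10.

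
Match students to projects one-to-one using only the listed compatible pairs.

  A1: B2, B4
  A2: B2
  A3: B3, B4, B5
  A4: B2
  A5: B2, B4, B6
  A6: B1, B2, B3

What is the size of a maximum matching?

Unit-capacity flow: source→left, listed edges, right→sink; max matching = max flow.
Augmenting path A1→B2 (+1); matched 1.
Augmenting path A3→B3 (+1); matched 2.
Augmenting path A5→B4 (+1); matched 3.
Augmenting path A6→B1 (+1); matched 4.
Augmenting path A2→B2→A1→B4→A5→B6 (+1); matched 5.
No augmenting path remains; maximum matching = 5.
König certificate: {A1, A3, A5, A6, B2} is a vertex cover of size 5 (every listed pair touches it), so no matching can be larger.

5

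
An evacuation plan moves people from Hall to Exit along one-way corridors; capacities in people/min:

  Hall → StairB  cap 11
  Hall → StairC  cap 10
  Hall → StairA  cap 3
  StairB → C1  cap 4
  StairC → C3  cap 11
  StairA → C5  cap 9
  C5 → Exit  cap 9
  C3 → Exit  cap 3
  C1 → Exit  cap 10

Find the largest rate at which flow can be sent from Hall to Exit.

10

Augment Hall→StairB→C1→Exit: bottleneck 4, flow now 4.
Augment Hall→StairC→C3→Exit: bottleneck 3, flow now 7.
Augment Hall→StairA→C5→Exit: bottleneck 3, flow now 10.
No augmenting path remains; maximum flow = 10.
In the residual graph, reachable from Hall: {Hall, StairB, StairC, C3}.
Min-cut edges: Hall→StairA (3), StairB→C1 (4), C3→Exit (3); capacity 3 + 4 + 3 = 10.
This cut is saturated, so no flow can exceed 10.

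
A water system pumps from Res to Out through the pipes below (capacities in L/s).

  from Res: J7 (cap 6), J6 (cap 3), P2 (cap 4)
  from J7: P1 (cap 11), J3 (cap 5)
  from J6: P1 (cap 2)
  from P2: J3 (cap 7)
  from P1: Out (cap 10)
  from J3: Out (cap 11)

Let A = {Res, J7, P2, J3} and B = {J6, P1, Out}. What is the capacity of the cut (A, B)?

25

Edges leaving {Res, J7, P2, J3}: Res→J6 (3), J7→P1 (11), J3→Out (11).
Cut capacity = 3 + 11 + 11 = 25.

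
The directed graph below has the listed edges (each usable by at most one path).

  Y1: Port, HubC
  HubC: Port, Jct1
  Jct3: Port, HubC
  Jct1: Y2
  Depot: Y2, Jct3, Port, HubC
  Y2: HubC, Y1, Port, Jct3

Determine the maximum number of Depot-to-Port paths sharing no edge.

4

Assign every edge capacity 1; by Menger, the answer equals the max flow.
Path Depot→Port (+1); total 1.
Path Depot→Y2→Port (+1); total 2.
Path Depot→Jct3→Port (+1); total 3.
Path Depot→HubC→Port (+1); total 4.
No residual Depot→Port path; max flow = 4.
Certifying cut of size 4: {Depot→HubC, Depot→Jct3, Depot→Port, Depot→Y2}.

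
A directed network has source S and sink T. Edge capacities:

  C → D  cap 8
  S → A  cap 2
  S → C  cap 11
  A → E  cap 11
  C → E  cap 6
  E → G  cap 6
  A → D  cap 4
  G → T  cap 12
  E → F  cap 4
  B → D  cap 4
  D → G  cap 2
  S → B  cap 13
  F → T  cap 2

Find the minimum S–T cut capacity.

10

Augment S→A→D→G→T: bottleneck 2, flow now 2.
Augment S→C→E→F→T: bottleneck 2, flow now 4.
Augment S→C→E→G→T: bottleneck 4, flow now 8.
Augment S→B→D→A→E→G→T: bottleneck 2, flow now 10. (uses reverse residual edge)
No augmenting path remains; maximum flow = 10.
By max-flow min-cut, the minimum cut capacity equals the max flow.
In the residual graph, reachable from S: {S, B, C, D}.
Min-cut edges: S→A (2), C→E (6), D→G (2); capacity 2 + 6 + 2 = 10.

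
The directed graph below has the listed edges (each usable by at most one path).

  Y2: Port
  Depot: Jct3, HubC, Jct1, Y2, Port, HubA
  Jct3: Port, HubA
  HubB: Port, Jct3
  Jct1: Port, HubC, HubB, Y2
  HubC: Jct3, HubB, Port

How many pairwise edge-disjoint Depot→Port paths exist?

5

Assign every edge capacity 1; by Menger, the answer equals the max flow.
Path Depot→Port (+1); total 1.
Path Depot→Jct1→Port (+1); total 2.
Path Depot→HubC→Port (+1); total 3.
Path Depot→Y2→Port (+1); total 4.
Path Depot→Jct3→Port (+1); total 5.
No residual Depot→Port path; max flow = 5.
Certifying cut of size 5: {Depot→HubC, Depot→Jct1, Depot→Jct3, Depot→Port, Depot→Y2}.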